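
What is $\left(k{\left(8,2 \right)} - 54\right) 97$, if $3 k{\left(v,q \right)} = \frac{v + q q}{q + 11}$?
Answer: $- \frac{67706}{13} \approx -5208.2$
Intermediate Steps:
$k{\left(v,q \right)} = \frac{v + q^{2}}{3 \left(11 + q\right)}$ ($k{\left(v,q \right)} = \frac{\left(v + q q\right) \frac{1}{q + 11}}{3} = \frac{\left(v + q^{2}\right) \frac{1}{11 + q}}{3} = \frac{\frac{1}{11 + q} \left(v + q^{2}\right)}{3} = \frac{v + q^{2}}{3 \left(11 + q\right)}$)
$\left(k{\left(8,2 \right)} - 54\right) 97 = \left(\frac{8 + 2^{2}}{3 \left(11 + 2\right)} - 54\right) 97 = \left(\frac{8 + 4}{3 \cdot 13} - 54\right) 97 = \left(\frac{1}{3} \cdot \frac{1}{13} \cdot 12 - 54\right) 97 = \left(\frac{4}{13} - 54\right) 97 = \left(- \frac{698}{13}\right) 97 = - \frac{67706}{13}$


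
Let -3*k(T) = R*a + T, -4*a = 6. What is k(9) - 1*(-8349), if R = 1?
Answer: 16693/2 ≈ 8346.5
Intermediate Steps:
a = -3/2 (a = -1/4*6 = -3/2 ≈ -1.5000)
k(T) = 1/2 - T/3 (k(T) = -(1*(-3/2) + T)/3 = -(-3/2 + T)/3 = 1/2 - T/3)
k(9) - 1*(-8349) = (1/2 - 1/3*9) - 1*(-8349) = (1/2 - 3) + 8349 = -5/2 + 8349 = 16693/2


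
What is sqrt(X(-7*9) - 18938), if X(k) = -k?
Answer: 5*I*sqrt(755) ≈ 137.39*I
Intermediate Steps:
sqrt(X(-7*9) - 18938) = sqrt(-(-7)*9 - 18938) = sqrt(-1*(-63) - 18938) = sqrt(63 - 18938) = sqrt(-18875) = 5*I*sqrt(755)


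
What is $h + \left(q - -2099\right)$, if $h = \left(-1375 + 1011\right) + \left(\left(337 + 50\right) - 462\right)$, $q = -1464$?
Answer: $196$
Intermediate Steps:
$h = -439$ ($h = -364 + \left(387 - 462\right) = -364 - 75 = -439$)
$h + \left(q - -2099\right) = -439 - -635 = -439 + \left(-1464 + 2099\right) = -439 + 635 = 196$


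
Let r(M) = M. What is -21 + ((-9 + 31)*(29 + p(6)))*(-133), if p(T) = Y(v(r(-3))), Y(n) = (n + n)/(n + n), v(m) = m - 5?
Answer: -87801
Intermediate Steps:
v(m) = -5 + m
Y(n) = 1 (Y(n) = (2*n)/((2*n)) = (2*n)*(1/(2*n)) = 1)
p(T) = 1
-21 + ((-9 + 31)*(29 + p(6)))*(-133) = -21 + ((-9 + 31)*(29 + 1))*(-133) = -21 + (22*30)*(-133) = -21 + 660*(-133) = -21 - 87780 = -87801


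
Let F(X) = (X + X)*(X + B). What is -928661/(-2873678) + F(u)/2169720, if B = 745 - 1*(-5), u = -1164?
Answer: 22150750981/28866095510 ≈ 0.76736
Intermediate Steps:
B = 750 (B = 745 + 5 = 750)
F(X) = 2*X*(750 + X) (F(X) = (X + X)*(X + 750) = (2*X)*(750 + X) = 2*X*(750 + X))
-928661/(-2873678) + F(u)/2169720 = -928661/(-2873678) + (2*(-1164)*(750 - 1164))/2169720 = -928661*(-1/2873678) + (2*(-1164)*(-414))*(1/2169720) = 928661/2873678 + 963792*(1/2169720) = 928661/2873678 + 4462/10045 = 22150750981/28866095510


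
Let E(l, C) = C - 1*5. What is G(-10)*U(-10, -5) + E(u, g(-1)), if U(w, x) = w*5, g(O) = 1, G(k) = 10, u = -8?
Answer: -504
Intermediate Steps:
E(l, C) = -5 + C (E(l, C) = C - 5 = -5 + C)
U(w, x) = 5*w
G(-10)*U(-10, -5) + E(u, g(-1)) = 10*(5*(-10)) + (-5 + 1) = 10*(-50) - 4 = -500 - 4 = -504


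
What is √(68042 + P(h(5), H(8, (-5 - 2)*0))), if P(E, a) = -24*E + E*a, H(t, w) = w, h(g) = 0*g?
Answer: √68042 ≈ 260.85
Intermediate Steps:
h(g) = 0
√(68042 + P(h(5), H(8, (-5 - 2)*0))) = √(68042 + 0*(-24 + (-5 - 2)*0)) = √(68042 + 0*(-24 - 7*0)) = √(68042 + 0*(-24 + 0)) = √(68042 + 0*(-24)) = √(68042 + 0) = √68042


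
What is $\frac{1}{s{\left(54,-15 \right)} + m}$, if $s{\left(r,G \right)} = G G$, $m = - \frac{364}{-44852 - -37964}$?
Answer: $\frac{246}{55363} \approx 0.0044434$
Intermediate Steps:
$m = \frac{13}{246}$ ($m = - \frac{364}{-44852 + 37964} = - \frac{364}{-6888} = \left(-364\right) \left(- \frac{1}{6888}\right) = \frac{13}{246} \approx 0.052846$)
$s{\left(r,G \right)} = G^{2}$
$\frac{1}{s{\left(54,-15 \right)} + m} = \frac{1}{\left(-15\right)^{2} + \frac{13}{246}} = \frac{1}{225 + \frac{13}{246}} = \frac{1}{\frac{55363}{246}} = \frac{246}{55363}$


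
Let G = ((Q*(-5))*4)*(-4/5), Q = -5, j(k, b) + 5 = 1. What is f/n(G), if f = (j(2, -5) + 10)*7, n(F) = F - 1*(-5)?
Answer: -14/25 ≈ -0.56000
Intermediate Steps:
j(k, b) = -4 (j(k, b) = -5 + 1 = -4)
G = -80 (G = (-5*(-5)*4)*(-4/5) = (25*4)*(-4*⅕) = 100*(-⅘) = -80)
n(F) = 5 + F (n(F) = F + 5 = 5 + F)
f = 42 (f = (-4 + 10)*7 = 6*7 = 42)
f/n(G) = 42/(5 - 80) = 42/(-75) = 42*(-1/75) = -14/25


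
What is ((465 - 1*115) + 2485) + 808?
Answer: 3643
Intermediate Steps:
((465 - 1*115) + 2485) + 808 = ((465 - 115) + 2485) + 808 = (350 + 2485) + 808 = 2835 + 808 = 3643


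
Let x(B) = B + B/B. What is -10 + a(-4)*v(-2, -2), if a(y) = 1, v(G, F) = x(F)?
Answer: -11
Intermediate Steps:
x(B) = 1 + B (x(B) = B + 1 = 1 + B)
v(G, F) = 1 + F
-10 + a(-4)*v(-2, -2) = -10 + 1*(1 - 2) = -10 + 1*(-1) = -10 - 1 = -11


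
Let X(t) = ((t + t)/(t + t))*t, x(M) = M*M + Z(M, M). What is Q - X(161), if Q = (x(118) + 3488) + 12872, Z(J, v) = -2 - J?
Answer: 30003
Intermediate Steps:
x(M) = -2 + M**2 - M (x(M) = M*M + (-2 - M) = M**2 + (-2 - M) = -2 + M**2 - M)
X(t) = t (X(t) = ((2*t)/((2*t)))*t = ((2*t)*(1/(2*t)))*t = 1*t = t)
Q = 30164 (Q = ((-2 + 118**2 - 1*118) + 3488) + 12872 = ((-2 + 13924 - 118) + 3488) + 12872 = (13804 + 3488) + 12872 = 17292 + 12872 = 30164)
Q - X(161) = 30164 - 1*161 = 30164 - 161 = 30003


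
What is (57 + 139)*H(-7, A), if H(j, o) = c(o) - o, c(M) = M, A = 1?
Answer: 0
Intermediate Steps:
H(j, o) = 0 (H(j, o) = o - o = 0)
(57 + 139)*H(-7, A) = (57 + 139)*0 = 196*0 = 0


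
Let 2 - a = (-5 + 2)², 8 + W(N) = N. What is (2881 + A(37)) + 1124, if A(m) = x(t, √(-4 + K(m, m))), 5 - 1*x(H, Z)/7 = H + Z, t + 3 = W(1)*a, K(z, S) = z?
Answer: 3718 - 7*√33 ≈ 3677.8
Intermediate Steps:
W(N) = -8 + N
a = -7 (a = 2 - (-5 + 2)² = 2 - 1*(-3)² = 2 - 1*9 = 2 - 9 = -7)
t = 46 (t = -3 + (-8 + 1)*(-7) = -3 - 7*(-7) = -3 + 49 = 46)
x(H, Z) = 35 - 7*H - 7*Z (x(H, Z) = 35 - 7*(H + Z) = 35 + (-7*H - 7*Z) = 35 - 7*H - 7*Z)
A(m) = -287 - 7*√(-4 + m) (A(m) = 35 - 7*46 - 7*√(-4 + m) = 35 - 322 - 7*√(-4 + m) = -287 - 7*√(-4 + m))
(2881 + A(37)) + 1124 = (2881 + (-287 - 7*√(-4 + 37))) + 1124 = (2881 + (-287 - 7*√33)) + 1124 = (2594 - 7*√33) + 1124 = 3718 - 7*√33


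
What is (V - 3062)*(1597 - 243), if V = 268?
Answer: -3783076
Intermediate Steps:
(V - 3062)*(1597 - 243) = (268 - 3062)*(1597 - 243) = -2794*1354 = -3783076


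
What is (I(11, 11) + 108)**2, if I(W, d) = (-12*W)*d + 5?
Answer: 1792921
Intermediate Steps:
I(W, d) = 5 - 12*W*d (I(W, d) = -12*W*d + 5 = 5 - 12*W*d)
(I(11, 11) + 108)**2 = ((5 - 12*11*11) + 108)**2 = ((5 - 1452) + 108)**2 = (-1447 + 108)**2 = (-1339)**2 = 1792921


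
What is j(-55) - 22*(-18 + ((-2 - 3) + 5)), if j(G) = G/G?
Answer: 397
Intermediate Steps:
j(G) = 1
j(-55) - 22*(-18 + ((-2 - 3) + 5)) = 1 - 22*(-18 + ((-2 - 3) + 5)) = 1 - 22*(-18 + (-5 + 5)) = 1 - 22*(-18 + 0) = 1 - 22*(-18) = 1 - 1*(-396) = 1 + 396 = 397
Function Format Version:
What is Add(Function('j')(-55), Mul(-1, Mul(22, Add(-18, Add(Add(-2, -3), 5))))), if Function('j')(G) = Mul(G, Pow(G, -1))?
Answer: 397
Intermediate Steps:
Function('j')(G) = 1
Add(Function('j')(-55), Mul(-1, Mul(22, Add(-18, Add(Add(-2, -3), 5))))) = Add(1, Mul(-1, Mul(22, Add(-18, Add(Add(-2, -3), 5))))) = Add(1, Mul(-1, Mul(22, Add(-18, Add(-5, 5))))) = Add(1, Mul(-1, Mul(22, Add(-18, 0)))) = Add(1, Mul(-1, Mul(22, -18))) = Add(1, Mul(-1, -396)) = Add(1, 396) = 397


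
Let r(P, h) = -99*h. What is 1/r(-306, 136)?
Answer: -1/13464 ≈ -7.4272e-5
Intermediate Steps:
1/r(-306, 136) = 1/(-99*136) = 1/(-13464) = -1/13464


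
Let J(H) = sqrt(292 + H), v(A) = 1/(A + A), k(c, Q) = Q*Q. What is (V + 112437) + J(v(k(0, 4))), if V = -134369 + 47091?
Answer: 25159 + sqrt(18690)/8 ≈ 25176.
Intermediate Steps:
k(c, Q) = Q**2
v(A) = 1/(2*A)
V = -87278
(V + 112437) + J(v(k(0, 4))) = (-87278 + 112437) + sqrt(292 + 1/(2*(4**2))) = 25159 + sqrt(292 + (1/2)/16) = 25159 + sqrt(292 + (1/2)*(1/16)) = 25159 + sqrt(292 + 1/32) = 25159 + sqrt(9345/32) = 25159 + sqrt(18690)/8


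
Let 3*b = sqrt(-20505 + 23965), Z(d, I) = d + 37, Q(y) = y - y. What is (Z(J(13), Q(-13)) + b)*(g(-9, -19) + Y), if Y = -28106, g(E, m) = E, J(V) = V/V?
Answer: -1068370 - 56230*sqrt(865)/3 ≈ -1.6196e+6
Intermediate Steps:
J(V) = 1
Q(y) = 0
Z(d, I) = 37 + d
b = 2*sqrt(865)/3 (b = sqrt(-20505 + 23965)/3 = sqrt(3460)/3 = (2*sqrt(865))/3 = 2*sqrt(865)/3 ≈ 19.607)
(Z(J(13), Q(-13)) + b)*(g(-9, -19) + Y) = ((37 + 1) + 2*sqrt(865)/3)*(-9 - 28106) = (38 + 2*sqrt(865)/3)*(-28115) = -1068370 - 56230*sqrt(865)/3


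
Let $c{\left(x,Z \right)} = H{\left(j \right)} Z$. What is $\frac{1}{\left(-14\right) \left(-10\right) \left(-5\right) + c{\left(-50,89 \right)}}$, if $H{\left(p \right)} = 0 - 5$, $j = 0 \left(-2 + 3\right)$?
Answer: $- \frac{1}{1145} \approx -0.00087336$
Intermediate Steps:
$j = 0$ ($j = 0 \cdot 1 = 0$)
$H{\left(p \right)} = -5$ ($H{\left(p \right)} = 0 - 5 = -5$)
$c{\left(x,Z \right)} = - 5 Z$
$\frac{1}{\left(-14\right) \left(-10\right) \left(-5\right) + c{\left(-50,89 \right)}} = \frac{1}{\left(-14\right) \left(-10\right) \left(-5\right) - 445} = \frac{1}{140 \left(-5\right) - 445} = \frac{1}{-700 - 445} = \frac{1}{-1145} = - \frac{1}{1145}$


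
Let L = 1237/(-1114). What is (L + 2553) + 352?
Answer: 3234933/1114 ≈ 2903.9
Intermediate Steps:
L = -1237/1114 (L = 1237*(-1/1114) = -1237/1114 ≈ -1.1104)
(L + 2553) + 352 = (-1237/1114 + 2553) + 352 = 2842805/1114 + 352 = 3234933/1114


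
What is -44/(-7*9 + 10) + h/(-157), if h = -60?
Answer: 10088/8321 ≈ 1.2124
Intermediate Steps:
-44/(-7*9 + 10) + h/(-157) = -44/(-7*9 + 10) - 60/(-157) = -44/(-63 + 10) - 60*(-1/157) = -44/(-53) + 60/157 = -44*(-1/53) + 60/157 = 44/53 + 60/157 = 10088/8321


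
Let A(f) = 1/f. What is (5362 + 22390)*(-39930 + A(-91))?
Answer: -100840527512/91 ≈ -1.1081e+9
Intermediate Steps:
(5362 + 22390)*(-39930 + A(-91)) = (5362 + 22390)*(-39930 + 1/(-91)) = 27752*(-39930 - 1/91) = 27752*(-3633631/91) = -100840527512/91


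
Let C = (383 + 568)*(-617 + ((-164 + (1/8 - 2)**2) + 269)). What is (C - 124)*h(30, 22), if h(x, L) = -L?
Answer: 340519619/32 ≈ 1.0641e+7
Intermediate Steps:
C = -30948393/64 (C = 951*(-617 + ((-164 + (1/8 - 2)**2) + 269)) = 951*(-617 + ((-164 + (-15/8)**2) + 269)) = 951*(-617 + ((-164 + 225/64) + 269)) = 951*(-617 + (-10271/64 + 269)) = 951*(-617 + 6945/64) = 951*(-32543/64) = -30948393/64 ≈ -4.8357e+5)
(C - 124)*h(30, 22) = (-30948393/64 - 124)*(-1*22) = -30956329/64*(-22) = 340519619/32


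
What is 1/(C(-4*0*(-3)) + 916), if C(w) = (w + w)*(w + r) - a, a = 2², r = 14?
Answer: 1/912 ≈ 0.0010965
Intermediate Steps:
a = 4
C(w) = -4 + 2*w*(14 + w) (C(w) = (w + w)*(w + 14) - 1*4 = (2*w)*(14 + w) - 4 = 2*w*(14 + w) - 4 = -4 + 2*w*(14 + w))
1/(C(-4*0*(-3)) + 916) = 1/((-4 + 2*(-4*0*(-3))² + 28*(-4*0*(-3))) + 916) = 1/((-4 + 2*(0*(-3))² + 28*(0*(-3))) + 916) = 1/((-4 + 2*0² + 28*0) + 916) = 1/((-4 + 2*0 + 0) + 916) = 1/((-4 + 0 + 0) + 916) = 1/(-4 + 916) = 1/912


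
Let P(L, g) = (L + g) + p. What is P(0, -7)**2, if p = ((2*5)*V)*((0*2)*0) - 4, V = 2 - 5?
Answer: 121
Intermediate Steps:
V = -3
p = -4 (p = ((2*5)*(-3))*((0*2)*0) - 4 = (10*(-3))*(0*0) - 4 = -30*0 - 4 = 0 - 4 = -4)
P(L, g) = -4 + L + g (P(L, g) = (L + g) - 4 = -4 + L + g)
P(0, -7)**2 = (-4 + 0 - 7)**2 = (-11)**2 = 121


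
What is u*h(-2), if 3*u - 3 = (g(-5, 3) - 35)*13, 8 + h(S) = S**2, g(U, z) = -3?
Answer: 1964/3 ≈ 654.67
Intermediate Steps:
h(S) = -8 + S**2
u = -491/3 (u = 1 + ((-3 - 35)*13)/3 = 1 + (-38*13)/3 = 1 + (1/3)*(-494) = 1 - 494/3 = -491/3 ≈ -163.67)
u*h(-2) = -491*(-8 + (-2)**2)/3 = -491*(-8 + 4)/3 = -491/3*(-4) = 1964/3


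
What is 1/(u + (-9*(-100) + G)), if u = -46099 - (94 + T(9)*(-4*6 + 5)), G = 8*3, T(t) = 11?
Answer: -1/45060 ≈ -2.2193e-5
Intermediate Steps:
G = 24
u = -45984 (u = -46099 - (94 + 11*(-4*6 + 5)) = -46099 - (94 + 11*(-24 + 5)) = -46099 - (94 + 11*(-19)) = -46099 - (94 - 209) = -46099 - 1*(-115) = -46099 + 115 = -45984)
1/(u + (-9*(-100) + G)) = 1/(-45984 + (-9*(-100) + 24)) = 1/(-45984 + (900 + 24)) = 1/(-45984 + 924) = 1/(-45060) = -1/45060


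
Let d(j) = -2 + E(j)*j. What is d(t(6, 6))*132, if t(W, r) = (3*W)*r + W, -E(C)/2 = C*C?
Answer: -391127880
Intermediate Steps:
E(C) = -2*C**2 (E(C) = -2*C*C = -2*C**2)
t(W, r) = W + 3*W*r (t(W, r) = 3*W*r + W = W + 3*W*r)
d(j) = -2 - 2*j**3 (d(j) = -2 + (-2*j**2)*j = -2 - 2*j**3)
d(t(6, 6))*132 = (-2 - 2*216*(1 + 3*6)**3)*132 = (-2 - 2*216*(1 + 18)**3)*132 = (-2 - 2*(6*19)**3)*132 = (-2 - 2*114**3)*132 = (-2 - 2*1481544)*132 = (-2 - 2963088)*132 = -2963090*132 = -391127880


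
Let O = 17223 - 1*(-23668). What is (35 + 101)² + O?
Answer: 59387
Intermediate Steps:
O = 40891 (O = 17223 + 23668 = 40891)
(35 + 101)² + O = (35 + 101)² + 40891 = 136² + 40891 = 18496 + 40891 = 59387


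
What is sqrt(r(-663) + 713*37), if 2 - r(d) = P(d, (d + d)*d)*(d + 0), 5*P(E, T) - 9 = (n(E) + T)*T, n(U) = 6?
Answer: sqrt(2562126697135090)/5 ≈ 1.0123e+7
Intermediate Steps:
P(E, T) = 9/5 + T*(6 + T)/5 (P(E, T) = 9/5 + ((6 + T)*T)/5 = 9/5 + (T*(6 + T))/5 = 9/5 + T*(6 + T)/5)
r(d) = 2 - d*(9/5 + 4*d**4/5 + 12*d**2/5) (r(d) = 2 - (9/5 + ((d + d)*d)**2/5 + 6*((d + d)*d)/5)*(d + 0) = 2 - (9/5 + ((2*d)*d)**2/5 + 6*((2*d)*d)/5)*d = 2 - (9/5 + (2*d**2)**2/5 + 6*(2*d**2)/5)*d = 2 - (9/5 + (4*d**4)/5 + 12*d**2/5)*d = 2 - (9/5 + 4*d**4/5 + 12*d**2/5)*d = 2 - d*(9/5 + 4*d**4/5 + 12*d**2/5))
sqrt(r(-663) + 713*37) = sqrt((2 - 1/5*(-663)*(9 + 4*(-663)**4 + 12*(-663)**2)) + 713*37) = sqrt((2 - 1/5*(-663)*(9 + 4*193220905761 + 12*439569)) + 26381) = sqrt((2 - 1/5*(-663)*(9 + 772883623044 + 5274828)) + 26381) = sqrt((2 - 1/5*(-663)*772888897881) + 26381) = sqrt((2 + 512425339295103/5) + 26381) = sqrt(512425339295113/5 + 26381) = sqrt(512425339427018/5) = sqrt(2562126697135090)/5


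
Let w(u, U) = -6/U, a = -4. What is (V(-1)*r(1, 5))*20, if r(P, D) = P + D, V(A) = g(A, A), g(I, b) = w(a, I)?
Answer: 720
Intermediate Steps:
w(u, U) = -6/U
g(I, b) = -6/I
V(A) = -6/A
r(P, D) = D + P
(V(-1)*r(1, 5))*20 = ((-6/(-1))*(5 + 1))*20 = (-6*(-1)*6)*20 = (6*6)*20 = 36*20 = 720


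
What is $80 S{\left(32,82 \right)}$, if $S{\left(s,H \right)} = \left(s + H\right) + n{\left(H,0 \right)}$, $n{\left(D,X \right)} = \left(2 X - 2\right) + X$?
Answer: $8960$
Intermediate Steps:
$n{\left(D,X \right)} = -2 + 3 X$ ($n{\left(D,X \right)} = \left(-2 + 2 X\right) + X = -2 + 3 X$)
$S{\left(s,H \right)} = -2 + H + s$ ($S{\left(s,H \right)} = \left(s + H\right) + \left(-2 + 3 \cdot 0\right) = \left(H + s\right) + \left(-2 + 0\right) = \left(H + s\right) - 2 = -2 + H + s$)
$80 S{\left(32,82 \right)} = 80 \left(-2 + 82 + 32\right) = 80 \cdot 112 = 8960$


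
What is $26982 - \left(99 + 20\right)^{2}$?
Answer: $12821$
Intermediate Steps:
$26982 - \left(99 + 20\right)^{2} = 26982 - 119^{2} = 26982 - 14161 = 12821$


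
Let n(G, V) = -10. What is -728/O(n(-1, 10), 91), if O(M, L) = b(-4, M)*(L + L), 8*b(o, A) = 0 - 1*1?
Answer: 32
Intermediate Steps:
b(o, A) = -⅛ (b(o, A) = (0 - 1*1)/8 = (0 - 1)/8 = (⅛)*(-1) = -⅛)
O(M, L) = -L/4 (O(M, L) = -(L + L)/8 = -L/4)
-728/O(n(-1, 10), 91) = -728/((-¼*91)) = -728/(-91/4) = -728*(-4/91) = 32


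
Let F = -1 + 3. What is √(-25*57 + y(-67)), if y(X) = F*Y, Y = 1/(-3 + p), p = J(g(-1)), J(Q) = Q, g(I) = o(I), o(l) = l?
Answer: I*√5702/2 ≈ 37.756*I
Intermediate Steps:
g(I) = I
p = -1
Y = -¼ (Y = 1/(-3 - 1) = 1/(-4) = -¼ ≈ -0.25000)
F = 2
y(X) = -½ (y(X) = 2*(-¼) = -½)
√(-25*57 + y(-67)) = √(-25*57 - ½) = √(-1425 - ½) = √(-2851/2) = I*√5702/2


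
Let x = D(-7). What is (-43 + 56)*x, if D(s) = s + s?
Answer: -182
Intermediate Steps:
D(s) = 2*s
x = -14 (x = 2*(-7) = -14)
(-43 + 56)*x = (-43 + 56)*(-14) = 13*(-14) = -182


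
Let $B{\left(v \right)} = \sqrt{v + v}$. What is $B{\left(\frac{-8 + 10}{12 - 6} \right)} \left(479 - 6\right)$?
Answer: $\frac{473 \sqrt{6}}{3} \approx 386.2$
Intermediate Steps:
$B{\left(v \right)} = \sqrt{2} \sqrt{v}$ ($B{\left(v \right)} = \sqrt{2 v} = \sqrt{2} \sqrt{v}$)
$B{\left(\frac{-8 + 10}{12 - 6} \right)} \left(479 - 6\right) = \sqrt{2} \sqrt{\frac{-8 + 10}{12 - 6}} \left(479 - 6\right) = \sqrt{2} \sqrt{\frac{2}{6}} \left(479 + \left(-73 + 67\right)\right) = \sqrt{2} \sqrt{2 \cdot \frac{1}{6}} \left(479 - 6\right) = \frac{\sqrt{2}}{\sqrt{3}} \cdot 473 = \sqrt{2} \frac{\sqrt{3}}{3} \cdot 473 = \frac{\sqrt{6}}{3} \cdot 473 = \frac{473 \sqrt{6}}{3}$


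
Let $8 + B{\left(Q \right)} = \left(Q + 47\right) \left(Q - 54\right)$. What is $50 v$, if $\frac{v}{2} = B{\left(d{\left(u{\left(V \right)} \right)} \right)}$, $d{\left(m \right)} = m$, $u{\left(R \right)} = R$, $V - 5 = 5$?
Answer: $-251600$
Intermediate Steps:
$V = 10$ ($V = 5 + 5 = 10$)
$B{\left(Q \right)} = -8 + \left(-54 + Q\right) \left(47 + Q\right)$ ($B{\left(Q \right)} = -8 + \left(Q + 47\right) \left(Q - 54\right) = -8 + \left(47 + Q\right) \left(-54 + Q\right) = -8 + \left(-54 + Q\right) \left(47 + Q\right)$)
$v = -5032$ ($v = 2 \left(-2546 + 10^{2} - 70\right) = 2 \left(-2546 + 100 - 70\right) = 2 \left(-2516\right) = -5032$)
$50 v = 50 \left(-5032\right) = -251600$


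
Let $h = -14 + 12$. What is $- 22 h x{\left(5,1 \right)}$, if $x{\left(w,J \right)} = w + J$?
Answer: $264$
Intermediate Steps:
$x{\left(w,J \right)} = J + w$
$h = -2$
$- 22 h x{\left(5,1 \right)} = \left(-22\right) \left(-2\right) \left(1 + 5\right) = 44 \cdot 6 = 264$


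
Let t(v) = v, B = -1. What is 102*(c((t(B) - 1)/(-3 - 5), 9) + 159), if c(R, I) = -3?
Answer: 15912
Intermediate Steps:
102*(c((t(B) - 1)/(-3 - 5), 9) + 159) = 102*(-3 + 159) = 102*156 = 15912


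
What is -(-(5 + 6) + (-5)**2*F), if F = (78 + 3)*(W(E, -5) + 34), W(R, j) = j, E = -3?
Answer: -58714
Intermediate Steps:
F = 2349 (F = (78 + 3)*(-5 + 34) = 81*29 = 2349)
-(-(5 + 6) + (-5)**2*F) = -(-(5 + 6) + (-5)**2*2349) = -(-1*11 + 25*2349) = -(-11 + 58725) = -1*58714 = -58714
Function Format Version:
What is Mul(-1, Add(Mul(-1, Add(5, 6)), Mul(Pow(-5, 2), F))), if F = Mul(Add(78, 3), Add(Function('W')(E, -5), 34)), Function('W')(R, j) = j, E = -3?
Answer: -58714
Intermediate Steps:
F = 2349 (F = Mul(Add(78, 3), Add(-5, 34)) = Mul(81, 29) = 2349)
Mul(-1, Add(Mul(-1, Add(5, 6)), Mul(Pow(-5, 2), F))) = Mul(-1, Add(Mul(-1, Add(5, 6)), Mul(Pow(-5, 2), 2349))) = Mul(-1, Add(Mul(-1, 11), Mul(25, 2349))) = Mul(-1, Add(-11, 58725)) = Mul(-1, 58714) = -58714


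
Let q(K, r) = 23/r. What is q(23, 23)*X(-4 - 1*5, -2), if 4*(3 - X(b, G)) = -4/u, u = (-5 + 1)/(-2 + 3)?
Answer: 11/4 ≈ 2.7500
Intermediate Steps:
u = -4 (u = -4/1 = -4*1 = -4)
X(b, G) = 11/4 (X(b, G) = 3 - (-1)/(-4) = 3 - (-1)*(-1)/4 = 3 - ¼*1 = 3 - ¼ = 11/4)
q(23, 23)*X(-4 - 1*5, -2) = (23/23)*(11/4) = (23*(1/23))*(11/4) = 1*(11/4) = 11/4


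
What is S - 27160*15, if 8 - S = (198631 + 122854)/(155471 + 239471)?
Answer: -160896532749/394942 ≈ -4.0739e+5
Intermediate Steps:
S = 2838051/394942 (S = 8 - (198631 + 122854)/(155471 + 239471) = 8 - 321485/394942 = 2838051/394942 ≈ 7.1860)
S - 27160*15 = 2838051/394942 - 27160*15 = 2838051/394942 - 407400 = -160896532749/394942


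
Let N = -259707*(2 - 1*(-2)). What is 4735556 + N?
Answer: 3696728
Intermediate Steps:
N = -1038828 (N = -259707*(2 + 2) = -259707*4 = -1038828)
4735556 + N = 4735556 - 1038828 = 3696728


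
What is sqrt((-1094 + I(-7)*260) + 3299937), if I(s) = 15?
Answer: sqrt(3302743) ≈ 1817.3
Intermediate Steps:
sqrt((-1094 + I(-7)*260) + 3299937) = sqrt((-1094 + 15*260) + 3299937) = sqrt((-1094 + 3900) + 3299937) = sqrt(2806 + 3299937) = sqrt(3302743)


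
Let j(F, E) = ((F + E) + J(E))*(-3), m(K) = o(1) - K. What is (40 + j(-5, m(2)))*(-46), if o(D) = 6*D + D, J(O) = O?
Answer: -1150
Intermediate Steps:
o(D) = 7*D
m(K) = 7 - K (m(K) = 7*1 - K = 7 - K)
j(F, E) = -6*E - 3*F (j(F, E) = ((F + E) + E)*(-3) = ((E + F) + E)*(-3) = (F + 2*E)*(-3) = -6*E - 3*F)
(40 + j(-5, m(2)))*(-46) = (40 + (-6*(7 - 1*2) - 3*(-5)))*(-46) = (40 + (-6*(7 - 2) + 15))*(-46) = (40 + (-6*5 + 15))*(-46) = (40 + (-30 + 15))*(-46) = (40 - 15)*(-46) = 25*(-46) = -1150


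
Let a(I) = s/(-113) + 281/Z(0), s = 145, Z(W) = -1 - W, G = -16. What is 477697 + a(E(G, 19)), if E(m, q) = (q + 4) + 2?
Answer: 53947863/113 ≈ 4.7741e+5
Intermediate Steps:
E(m, q) = 6 + q (E(m, q) = (4 + q) + 2 = 6 + q)
a(I) = -31898/113 (a(I) = 145/(-113) + 281/(-1 - 1*0) = 145*(-1/113) + 281/(-1 + 0) = -145/113 + 281/(-1) = -145/113 + 281*(-1) = -145/113 - 281 = -31898/113)
477697 + a(E(G, 19)) = 477697 - 31898/113 = 53947863/113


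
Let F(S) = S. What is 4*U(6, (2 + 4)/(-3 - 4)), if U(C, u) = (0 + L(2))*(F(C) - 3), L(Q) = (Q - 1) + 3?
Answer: 48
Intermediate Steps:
L(Q) = 2 + Q (L(Q) = (-1 + Q) + 3 = 2 + Q)
U(C, u) = -12 + 4*C (U(C, u) = (0 + (2 + 2))*(C - 3) = (0 + 4)*(-3 + C) = 4*(-3 + C) = -12 + 4*C)
4*U(6, (2 + 4)/(-3 - 4)) = 4*(-12 + 4*6) = 4*(-12 + 24) = 4*12 = 48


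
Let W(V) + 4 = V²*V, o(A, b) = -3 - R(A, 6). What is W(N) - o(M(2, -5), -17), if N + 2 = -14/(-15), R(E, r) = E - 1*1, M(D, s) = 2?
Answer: -4096/3375 ≈ -1.2136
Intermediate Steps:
R(E, r) = -1 + E (R(E, r) = E - 1 = -1 + E)
o(A, b) = -2 - A (o(A, b) = -3 - (-1 + A) = -3 + (1 - A) = -2 - A)
N = -16/15 (N = -2 - 14/(-15) = -2 - 14*(-1/15) = -2 + 14/15 = -16/15 ≈ -1.0667)
W(V) = -4 + V³ (W(V) = -4 + V²*V = -4 + V³)
W(N) - o(M(2, -5), -17) = (-4 + (-16/15)³) - (-2 - 1*2) = (-4 - 4096/3375) - (-2 - 2) = -17596/3375 - 1*(-4) = -17596/3375 + 4 = -4096/3375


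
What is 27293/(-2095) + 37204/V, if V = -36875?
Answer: -216874351/15450625 ≈ -14.037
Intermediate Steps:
27293/(-2095) + 37204/V = 27293/(-2095) + 37204/(-36875) = 27293*(-1/2095) + 37204*(-1/36875) = -27293/2095 - 37204/36875 = -216874351/15450625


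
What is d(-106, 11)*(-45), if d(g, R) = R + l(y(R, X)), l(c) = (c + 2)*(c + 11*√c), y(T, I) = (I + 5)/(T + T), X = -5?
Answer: -495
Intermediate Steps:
y(T, I) = (5 + I)/(2*T) (y(T, I) = (5 + I)/((2*T)) = (5 + I)*(1/(2*T)) = (5 + I)/(2*T))
l(c) = (2 + c)*(c + 11*√c)
d(g, R) = R (d(g, R) = R + (((5 - 5)/(2*R))² + 2*((5 - 5)/(2*R)) + 11*((5 - 5)/(2*R))^(3/2) + 22*√((5 - 5)/(2*R))) = R + (((½)*0/R)² + 2*((½)*0/R) + 11*((½)*0/R)^(3/2) + 22*√((½)*0/R)) = R + (0² + 2*0 + 11*0^(3/2) + 22*√0) = R + (0 + 0 + 11*0 + 22*0) = R + (0 + 0 + 0 + 0) = R + 0 = R)
d(-106, 11)*(-45) = 11*(-45) = -495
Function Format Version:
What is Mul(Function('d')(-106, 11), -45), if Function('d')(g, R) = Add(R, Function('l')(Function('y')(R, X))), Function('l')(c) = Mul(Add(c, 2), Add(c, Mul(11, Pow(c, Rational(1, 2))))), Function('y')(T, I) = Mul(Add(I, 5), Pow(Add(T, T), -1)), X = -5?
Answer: -495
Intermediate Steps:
Function('y')(T, I) = Mul(Rational(1, 2), Pow(T, -1), Add(5, I)) (Function('y')(T, I) = Mul(Add(5, I), Pow(Mul(2, T), -1)) = Mul(Add(5, I), Mul(Rational(1, 2), Pow(T, -1))) = Mul(Rational(1, 2), Pow(T, -1), Add(5, I)))
Function('l')(c) = Mul(Add(2, c), Add(c, Mul(11, Pow(c, Rational(1, 2)))))
Function('d')(g, R) = R (Function('d')(g, R) = Add(R, Add(Pow(Mul(Rational(1, 2), Pow(R, -1), Add(5, -5)), 2), Mul(2, Mul(Rational(1, 2), Pow(R, -1), Add(5, -5))), Mul(11, Pow(Mul(Rational(1, 2), Pow(R, -1), Add(5, -5)), Rational(3, 2))), Mul(22, Pow(Mul(Rational(1, 2), Pow(R, -1), Add(5, -5)), Rational(1, 2))))) = Add(R, Add(Pow(Mul(Rational(1, 2), Pow(R, -1), 0), 2), Mul(2, Mul(Rational(1, 2), Pow(R, -1), 0)), Mul(11, Pow(Mul(Rational(1, 2), Pow(R, -1), 0), Rational(3, 2))), Mul(22, Pow(Mul(Rational(1, 2), Pow(R, -1), 0), Rational(1, 2))))) = Add(R, Add(Pow(0, 2), Mul(2, 0), Mul(11, Pow(0, Rational(3, 2))), Mul(22, Pow(0, Rational(1, 2))))) = Add(R, Add(0, 0, Mul(11, 0), Mul(22, 0))) = Add(R, Add(0, 0, 0, 0)) = Add(R, 0) = R)
Mul(Function('d')(-106, 11), -45) = Mul(11, -45) = -495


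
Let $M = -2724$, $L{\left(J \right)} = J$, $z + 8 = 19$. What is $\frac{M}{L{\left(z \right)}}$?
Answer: $- \frac{2724}{11} \approx -247.64$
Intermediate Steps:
$z = 11$ ($z = -8 + 19 = 11$)
$\frac{M}{L{\left(z \right)}} = - \frac{2724}{11}$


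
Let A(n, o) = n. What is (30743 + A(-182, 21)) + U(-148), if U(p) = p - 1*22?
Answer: 30391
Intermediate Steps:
U(p) = -22 + p (U(p) = p - 22 = -22 + p)
(30743 + A(-182, 21)) + U(-148) = (30743 - 182) + (-22 - 148) = 30561 - 170 = 30391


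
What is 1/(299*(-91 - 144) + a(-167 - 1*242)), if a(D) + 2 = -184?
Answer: -1/70451 ≈ -1.4194e-5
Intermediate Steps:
a(D) = -186 (a(D) = -2 - 184 = -186)
1/(299*(-91 - 144) + a(-167 - 1*242)) = 1/(299*(-91 - 144) - 186) = 1/(299*(-235) - 186) = 1/(-70265 - 186) = 1/(-70451) = -1/70451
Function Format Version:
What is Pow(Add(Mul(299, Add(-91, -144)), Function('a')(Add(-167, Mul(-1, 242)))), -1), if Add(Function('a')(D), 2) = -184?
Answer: Rational(-1, 70451) ≈ -1.4194e-5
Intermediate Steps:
Function('a')(D) = -186 (Function('a')(D) = Add(-2, -184) = -186)
Pow(Add(Mul(299, Add(-91, -144)), Function('a')(Add(-167, Mul(-1, 242)))), -1) = Pow(Add(Mul(299, Add(-91, -144)), -186), -1) = Pow(Add(Mul(299, -235), -186), -1) = Pow(Add(-70265, -186), -1) = Pow(-70451, -1) = Rational(-1, 70451)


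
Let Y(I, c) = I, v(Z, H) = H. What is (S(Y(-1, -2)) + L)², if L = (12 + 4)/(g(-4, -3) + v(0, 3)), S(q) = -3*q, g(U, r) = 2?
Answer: 961/25 ≈ 38.440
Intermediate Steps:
L = 16/5 (L = (12 + 4)/(2 + 3) = 16/5 ≈ 3.2000)
(S(Y(-1, -2)) + L)² = (-3*(-1) + 16/5)² = (3 + 16/5)² = (31/5)² = 961/25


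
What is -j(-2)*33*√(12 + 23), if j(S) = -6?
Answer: 198*√35 ≈ 1171.4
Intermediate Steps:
-j(-2)*33*√(12 + 23) = -(-6*33)*√(12 + 23) = -(-198)*√35 = 198*√35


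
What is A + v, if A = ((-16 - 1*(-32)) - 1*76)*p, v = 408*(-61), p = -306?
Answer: -6528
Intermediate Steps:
v = -24888
A = 18360 (A = ((-16 - 1*(-32)) - 1*76)*(-306) = ((-16 + 32) - 76)*(-306) = (16 - 76)*(-306) = -60*(-306) = 18360)
A + v = 18360 - 24888 = -6528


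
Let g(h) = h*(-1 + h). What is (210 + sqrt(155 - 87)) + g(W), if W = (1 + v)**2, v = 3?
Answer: 450 + 2*sqrt(17) ≈ 458.25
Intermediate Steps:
W = 16 (W = (1 + 3)**2 = 4**2 = 16)
(210 + sqrt(155 - 87)) + g(W) = (210 + sqrt(155 - 87)) + 16*(-1 + 16) = (210 + sqrt(68)) + 16*15 = (210 + 2*sqrt(17)) + 240 = 450 + 2*sqrt(17)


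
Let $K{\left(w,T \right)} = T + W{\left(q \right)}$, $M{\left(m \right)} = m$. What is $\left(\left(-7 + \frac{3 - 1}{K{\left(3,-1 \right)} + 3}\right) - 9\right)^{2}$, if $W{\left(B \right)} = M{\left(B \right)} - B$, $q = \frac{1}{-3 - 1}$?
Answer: $225$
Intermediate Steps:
$q = - \frac{1}{4}$ ($q = \frac{1}{-4} = - \frac{1}{4} \approx -0.25$)
$W{\left(B \right)} = 0$ ($W{\left(B \right)} = B - B = 0$)
$K{\left(w,T \right)} = T$ ($K{\left(w,T \right)} = T + 0 = T$)
$\left(\left(-7 + \frac{3 - 1}{K{\left(3,-1 \right)} + 3}\right) - 9\right)^{2} = \left(\left(-7 + \frac{3 - 1}{-1 + 3}\right) - 9\right)^{2} = \left(\left(-7 + \frac{2}{2}\right) - 9\right)^{2} = \left(\left(-7 + 2 \cdot \frac{1}{2}\right) - 9\right)^{2} = \left(\left(-7 + 1\right) - 9\right)^{2} = \left(-6 - 9\right)^{2} = \left(-15\right)^{2} = 225$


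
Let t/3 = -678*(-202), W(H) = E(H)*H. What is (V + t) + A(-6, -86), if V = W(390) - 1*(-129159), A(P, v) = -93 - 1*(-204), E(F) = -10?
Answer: 536238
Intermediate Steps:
A(P, v) = 111 (A(P, v) = -93 + 204 = 111)
W(H) = -10*H
t = 410868 (t = 3*(-678*(-202)) = 3*136956 = 410868)
V = 125259 (V = -10*390 - 1*(-129159) = -3900 + 129159 = 125259)
(V + t) + A(-6, -86) = (125259 + 410868) + 111 = 536127 + 111 = 536238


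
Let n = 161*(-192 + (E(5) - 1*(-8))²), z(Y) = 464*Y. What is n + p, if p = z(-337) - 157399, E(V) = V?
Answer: -317470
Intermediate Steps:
p = -313767 (p = 464*(-337) - 157399 = -156368 - 157399 = -313767)
n = -3703 (n = 161*(-192 + (5 - 1*(-8))²) = 161*(-192 + (5 + 8)²) = 161*(-192 + 13²) = 161*(-192 + 169) = 161*(-23) = -3703)
n + p = -3703 - 313767 = -317470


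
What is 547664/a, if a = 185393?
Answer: 42128/14261 ≈ 2.9541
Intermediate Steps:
547664/a = 547664/185393 = 547664*(1/185393) = 42128/14261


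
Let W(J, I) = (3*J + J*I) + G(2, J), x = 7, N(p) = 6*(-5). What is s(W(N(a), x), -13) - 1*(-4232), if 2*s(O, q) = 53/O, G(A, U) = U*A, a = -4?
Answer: 3046987/720 ≈ 4231.9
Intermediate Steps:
N(p) = -30
G(A, U) = A*U
W(J, I) = 5*J + I*J (W(J, I) = (3*J + J*I) + 2*J = (3*J + I*J) + 2*J = 5*J + I*J)
s(O, q) = 53/(2*O) (s(O, q) = (53/O)/2 = 53/(2*O))
s(W(N(a), x), -13) - 1*(-4232) = 53/(2*((-30*(5 + 7)))) - 1*(-4232) = 53/(2*((-30*12))) + 4232 = (53/2)/(-360) + 4232 = (53/2)*(-1/360) + 4232 = -53/720 + 4232 = 3046987/720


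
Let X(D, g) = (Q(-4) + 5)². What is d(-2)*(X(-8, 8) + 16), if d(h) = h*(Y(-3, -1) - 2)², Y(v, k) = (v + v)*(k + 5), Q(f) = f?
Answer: -22984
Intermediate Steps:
Y(v, k) = 2*v*(5 + k) (Y(v, k) = (2*v)*(5 + k) = 2*v*(5 + k))
X(D, g) = 1 (X(D, g) = (-4 + 5)² = 1² = 1)
d(h) = 676*h (d(h) = h*(2*(-3)*(5 - 1) - 2)² = h*(2*(-3)*4 - 2)² = h*(-24 - 2)² = h*(-26)² = h*676 = 676*h)
d(-2)*(X(-8, 8) + 16) = (676*(-2))*(1 + 16) = -1352*17 = -22984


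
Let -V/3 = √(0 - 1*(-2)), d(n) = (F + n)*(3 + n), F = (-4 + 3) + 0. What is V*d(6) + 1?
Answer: 1 - 135*√2 ≈ -189.92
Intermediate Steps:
F = -1 (F = -1 + 0 = -1)
d(n) = (-1 + n)*(3 + n)
V = -3*√2 (V = -3*√(0 - 1*(-2)) = -3*√(0 + 2) = -3*√2 ≈ -4.2426)
V*d(6) + 1 = (-3*√2)*(-3 + 6² + 2*6) + 1 = (-3*√2)*(-3 + 36 + 12) + 1 = -3*√2*45 + 1 = -135*√2 + 1 = 1 - 135*√2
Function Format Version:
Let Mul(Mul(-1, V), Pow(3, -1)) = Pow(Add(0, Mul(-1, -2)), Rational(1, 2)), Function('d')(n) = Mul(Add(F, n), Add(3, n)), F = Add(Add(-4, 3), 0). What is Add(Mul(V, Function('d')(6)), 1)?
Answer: Add(1, Mul(-135, Pow(2, Rational(1, 2)))) ≈ -189.92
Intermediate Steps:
F = -1 (F = Add(-1, 0) = -1)
Function('d')(n) = Mul(Add(-1, n), Add(3, n))
V = Mul(-3, Pow(2, Rational(1, 2))) (V = Mul(-3, Pow(Add(0, Mul(-1, -2)), Rational(1, 2))) = Mul(-3, Pow(Add(0, 2), Rational(1, 2))) = Mul(-3, Pow(2, Rational(1, 2))) ≈ -4.2426)
Add(Mul(V, Function('d')(6)), 1) = Add(Mul(Mul(-3, Pow(2, Rational(1, 2))), Add(-3, Pow(6, 2), Mul(2, 6))), 1) = Add(Mul(Mul(-3, Pow(2, Rational(1, 2))), Add(-3, 36, 12)), 1) = Add(Mul(Mul(-3, Pow(2, Rational(1, 2))), 45), 1) = Add(Mul(-135, Pow(2, Rational(1, 2))), 1) = Add(1, Mul(-135, Pow(2, Rational(1, 2))))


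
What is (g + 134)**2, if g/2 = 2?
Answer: 19044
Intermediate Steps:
g = 4 (g = 2*2 = 4)
(g + 134)**2 = (4 + 134)**2 = 138**2 = 19044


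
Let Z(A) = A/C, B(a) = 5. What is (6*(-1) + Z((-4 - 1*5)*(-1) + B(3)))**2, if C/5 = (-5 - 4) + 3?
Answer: 9409/225 ≈ 41.818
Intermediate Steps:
C = -30 (C = 5*((-5 - 4) + 3) = 5*(-9 + 3) = 5*(-6) = -30)
Z(A) = -A/30 (Z(A) = A/(-30) = -A/30)
(6*(-1) + Z((-4 - 1*5)*(-1) + B(3)))**2 = (6*(-1) - ((-4 - 1*5)*(-1) + 5)/30)**2 = (-6 - ((-4 - 5)*(-1) + 5)/30)**2 = (-6 - (-9*(-1) + 5)/30)**2 = (-6 - (9 + 5)/30)**2 = (-6 - 1/30*14)**2 = (-6 - 7/15)**2 = (-97/15)**2 = 9409/225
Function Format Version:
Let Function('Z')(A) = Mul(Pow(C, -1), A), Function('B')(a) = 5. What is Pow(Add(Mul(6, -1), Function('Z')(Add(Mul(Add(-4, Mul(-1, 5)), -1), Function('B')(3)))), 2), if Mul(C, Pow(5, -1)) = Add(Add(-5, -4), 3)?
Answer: Rational(9409, 225) ≈ 41.818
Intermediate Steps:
C = -30 (C = Mul(5, Add(Add(-5, -4), 3)) = Mul(5, Add(-9, 3)) = Mul(5, -6) = -30)
Function('Z')(A) = Mul(Rational(-1, 30), A) (Function('Z')(A) = Mul(Pow(-30, -1), A) = Mul(Rational(-1, 30), A))
Pow(Add(Mul(6, -1), Function('Z')(Add(Mul(Add(-4, Mul(-1, 5)), -1), Function('B')(3)))), 2) = Pow(Add(Mul(6, -1), Mul(Rational(-1, 30), Add(Mul(Add(-4, Mul(-1, 5)), -1), 5))), 2) = Pow(Add(-6, Mul(Rational(-1, 30), Add(Mul(Add(-4, -5), -1), 5))), 2) = Pow(Add(-6, Mul(Rational(-1, 30), Add(Mul(-9, -1), 5))), 2) = Pow(Add(-6, Mul(Rational(-1, 30), Add(9, 5))), 2) = Pow(Add(-6, Mul(Rational(-1, 30), 14)), 2) = Pow(Add(-6, Rational(-7, 15)), 2) = Pow(Rational(-97, 15), 2) = Rational(9409, 225)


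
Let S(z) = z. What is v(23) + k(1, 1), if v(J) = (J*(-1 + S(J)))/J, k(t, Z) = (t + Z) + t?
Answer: 25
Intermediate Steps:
k(t, Z) = Z + 2*t (k(t, Z) = (Z + t) + t = Z + 2*t)
v(J) = -1 + J (v(J) = (J*(-1 + J))/J = -1 + J)
v(23) + k(1, 1) = (-1 + 23) + (1 + 2*1) = 22 + (1 + 2) = 22 + 3 = 25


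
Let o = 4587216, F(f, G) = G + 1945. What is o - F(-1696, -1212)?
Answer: 4586483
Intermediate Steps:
F(f, G) = 1945 + G
o - F(-1696, -1212) = 4587216 - (1945 - 1212) = 4587216 - 1*733 = 4587216 - 733 = 4586483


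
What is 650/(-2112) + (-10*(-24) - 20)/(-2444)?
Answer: -256655/645216 ≈ -0.39778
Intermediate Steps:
650/(-2112) + (-10*(-24) - 20)/(-2444) = 650*(-1/2112) + (240 - 20)*(-1/2444) = -325/1056 + 220*(-1/2444) = -325/1056 - 55/611 = -256655/645216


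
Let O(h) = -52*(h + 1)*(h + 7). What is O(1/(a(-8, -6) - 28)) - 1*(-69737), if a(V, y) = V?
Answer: 22480583/324 ≈ 69385.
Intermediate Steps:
O(h) = -52*(1 + h)*(7 + h)
O(1/(a(-8, -6) - 28)) - 1*(-69737) = (-364 - 416/(-8 - 28) - 52/(-8 - 28)²) - 1*(-69737) = (-364 - 416/(-36) - 52*(1/(-36))²) + 69737 = (-364 - 416*(-1/36) - 52*(-1/36)²) + 69737 = (-364 + 104/9 - 52*1/1296) + 69737 = (-364 + 104/9 - 13/324) + 69737 = -114205/324 + 69737 = 22480583/324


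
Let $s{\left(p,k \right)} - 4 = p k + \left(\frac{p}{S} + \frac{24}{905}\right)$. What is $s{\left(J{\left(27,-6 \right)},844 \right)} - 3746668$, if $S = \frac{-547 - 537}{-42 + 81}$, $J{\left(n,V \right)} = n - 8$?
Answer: $- \frac{3659821325149}{981020} \approx -3.7306 \cdot 10^{6}$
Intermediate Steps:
$J{\left(n,V \right)} = -8 + n$ ($J{\left(n,V \right)} = n - 8 = -8 + n$)
$S = - \frac{1084}{39} \approx -27.795$
$s{\left(p,k \right)} = \frac{3644}{905} - \frac{39 p}{1084} + k p$ ($s{\left(p,k \right)} = 4 + \left(p k + \left(\frac{p}{- \frac{1084}{39}} + \frac{24}{905}\right)\right) = 4 + \left(k p + \left(p \left(- \frac{39}{1084}\right) + 24 \cdot \frac{1}{905}\right)\right) = 4 - \left(- \frac{24}{905} + \frac{39 p}{1084} - k p\right) = 4 + \left(\frac{24}{905} - \frac{39 p}{1084} + k p\right) = \frac{3644}{905} - \frac{39 p}{1084} + k p$)
$s{\left(J{\left(27,-6 \right)},844 \right)} - 3746668 = \left(\frac{3644}{905} - \frac{39 \left(-8 + 27\right)}{1084} + 844 \left(-8 + 27\right)\right) - 3746668 = \left(\frac{3644}{905} - \frac{741}{1084} + 844 \cdot 19\right) - 3746668 = \left(\frac{3644}{905} - \frac{741}{1084} + 16036\right) - 3746668 = \frac{15734916211}{981020} - 3746668 = - \frac{3659821325149}{981020}$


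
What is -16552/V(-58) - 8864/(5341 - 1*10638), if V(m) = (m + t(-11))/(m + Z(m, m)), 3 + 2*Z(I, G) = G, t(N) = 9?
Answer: -7758886708/259553 ≈ -29893.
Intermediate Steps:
Z(I, G) = -3/2 + G/2
V(m) = (9 + m)/(-3/2 + 3*m/2) (V(m) = (m + 9)/(m + (-3/2 + m/2)) = (9 + m)/(-3/2 + 3*m/2))
-16552/V(-58) - 8864/(5341 - 1*10638) = -16552*3*(-1 - 58)/(2*(9 - 58)) - 8864/(5341 - 1*10638) = -16552/((⅔)*(-49)/(-59)) - 8864/(5341 - 10638) = -16552/((⅔)*(-1/59)*(-49)) - 8864/(-5297) = -16552/98/177 - 8864*(-1/5297) = -16552*177/98 + 8864/5297 = -1464852/49 + 8864/5297 = -7758886708/259553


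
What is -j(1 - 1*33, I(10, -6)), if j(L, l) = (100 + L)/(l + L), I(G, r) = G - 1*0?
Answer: 34/11 ≈ 3.0909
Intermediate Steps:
I(G, r) = G (I(G, r) = G + 0 = G)
j(L, l) = (100 + L)/(L + l)
-j(1 - 1*33, I(10, -6)) = -(100 + (1 - 1*33))/((1 - 1*33) + 10) = -(100 + (1 - 33))/((1 - 33) + 10) = -(100 - 32)/(-32 + 10) = -68/(-22) = -(-1)*68/22 = -1*(-34/11) = 34/11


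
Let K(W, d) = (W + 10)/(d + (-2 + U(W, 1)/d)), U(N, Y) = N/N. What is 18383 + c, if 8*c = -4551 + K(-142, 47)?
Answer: 37693913/2116 ≈ 17814.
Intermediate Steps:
U(N, Y) = 1
K(W, d) = (10 + W)/(-2 + d + 1/d) (K(W, d) = (W + 10)/(d + (-2 + 1/d)) = (10 + W)/(d + (-2 + 1/d)) = (10 + W)/(-2 + d + 1/d))
c = -1204515/2116 (c = (-4551 + 47*(10 - 142)/(1 + 47² - 2*47))/8 = (-4551 + 47*(-132)/(1 + 2209 - 94))/8 = (-4551 + 47*(-132)/2116)/8 = (-4551 + 47*(1/2116)*(-132))/8 = (-4551 - 1551/529)/8 = (⅛)*(-2409030/529) = -1204515/2116 ≈ -569.24)
18383 + c = 18383 - 1204515/2116 = 37693913/2116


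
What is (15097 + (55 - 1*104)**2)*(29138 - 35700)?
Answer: -114821876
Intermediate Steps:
(15097 + (55 - 1*104)**2)*(29138 - 35700) = (15097 + (55 - 104)**2)*(-6562) = (15097 + (-49)**2)*(-6562) = (15097 + 2401)*(-6562) = 17498*(-6562) = -114821876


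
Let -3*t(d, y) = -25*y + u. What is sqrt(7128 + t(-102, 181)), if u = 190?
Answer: sqrt(8573) ≈ 92.590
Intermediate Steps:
t(d, y) = -190/3 + 25*y/3 (t(d, y) = -(-25*y + 190)/3 = -(190 - 25*y)/3 = -190/3 + 25*y/3)
sqrt(7128 + t(-102, 181)) = sqrt(7128 + (-190/3 + (25/3)*181)) = sqrt(7128 + (-190/3 + 4525/3)) = sqrt(7128 + 1445) = sqrt(8573)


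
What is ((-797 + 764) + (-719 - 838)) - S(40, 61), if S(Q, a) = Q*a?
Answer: -4030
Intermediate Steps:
((-797 + 764) + (-719 - 838)) - S(40, 61) = ((-797 + 764) + (-719 - 838)) - 40*61 = (-33 - 1557) - 1*2440 = -1590 - 2440 = -4030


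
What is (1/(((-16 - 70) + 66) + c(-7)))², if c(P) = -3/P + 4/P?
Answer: 49/19881 ≈ 0.0024647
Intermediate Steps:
c(P) = 1/P
(1/(((-16 - 70) + 66) + c(-7)))² = (1/(((-16 - 70) + 66) + 1/(-7)))² = (1/((-86 + 66) - ⅐))² = (1/(-20 - ⅐))² = (1/(-141/7))² = (-7/141)² = 49/19881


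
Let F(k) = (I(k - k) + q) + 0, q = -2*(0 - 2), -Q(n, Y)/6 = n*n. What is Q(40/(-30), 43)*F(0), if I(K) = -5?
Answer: 32/3 ≈ 10.667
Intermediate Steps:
Q(n, Y) = -6*n² (Q(n, Y) = -6*n*n = -6*n²)
q = 4 (q = -2*(-2) = 4)
F(k) = -1 (F(k) = (-5 + 4) + 0 = -1 + 0 = -1)
Q(40/(-30), 43)*F(0) = -6*(40/(-30))²*(-1) = -6*(40*(-1/30))²*(-1) = -6*(-4/3)²*(-1) = -6*16/9*(-1) = -32/3*(-1) = 32/3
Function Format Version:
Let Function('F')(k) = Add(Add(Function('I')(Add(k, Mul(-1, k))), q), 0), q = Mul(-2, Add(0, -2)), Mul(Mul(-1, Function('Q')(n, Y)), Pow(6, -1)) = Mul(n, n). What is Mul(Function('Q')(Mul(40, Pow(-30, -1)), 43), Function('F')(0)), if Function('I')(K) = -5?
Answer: Rational(32, 3) ≈ 10.667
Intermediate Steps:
Function('Q')(n, Y) = Mul(-6, Pow(n, 2)) (Function('Q')(n, Y) = Mul(-6, Mul(n, n)) = Mul(-6, Pow(n, 2)))
q = 4 (q = Mul(-2, -2) = 4)
Function('F')(k) = -1 (Function('F')(k) = Add(Add(-5, 4), 0) = Add(-1, 0) = -1)
Mul(Function('Q')(Mul(40, Pow(-30, -1)), 43), Function('F')(0)) = Mul(Mul(-6, Pow(Mul(40, Pow(-30, -1)), 2)), -1) = Mul(Mul(-6, Pow(Mul(40, Rational(-1, 30)), 2)), -1) = Mul(Mul(-6, Pow(Rational(-4, 3), 2)), -1) = Mul(Mul(-6, Rational(16, 9)), -1) = Mul(Rational(-32, 3), -1) = Rational(32, 3)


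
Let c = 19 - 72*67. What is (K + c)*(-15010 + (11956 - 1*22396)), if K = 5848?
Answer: -26544350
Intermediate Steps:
c = -4805 (c = 19 - 4824 = -4805)
(K + c)*(-15010 + (11956 - 1*22396)) = (5848 - 4805)*(-15010 + (11956 - 1*22396)) = 1043*(-15010 + (11956 - 22396)) = 1043*(-15010 - 10440) = 1043*(-25450) = -26544350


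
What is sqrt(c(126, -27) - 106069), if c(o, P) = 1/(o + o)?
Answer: I*sqrt(187105709)/42 ≈ 325.68*I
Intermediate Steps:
c(o, P) = 1/(2*o)
sqrt(c(126, -27) - 106069) = sqrt((1/2)/126 - 106069) = sqrt((1/2)*(1/126) - 106069) = sqrt(1/252 - 106069) = sqrt(-26729387/252) = I*sqrt(187105709)/42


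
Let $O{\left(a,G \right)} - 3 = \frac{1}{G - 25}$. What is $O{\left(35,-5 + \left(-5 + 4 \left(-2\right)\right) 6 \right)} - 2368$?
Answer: $- \frac{255421}{108} \approx -2365.0$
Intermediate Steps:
$O{\left(a,G \right)} = 3 + \frac{1}{-25 + G}$ ($O{\left(a,G \right)} = 3 + \frac{1}{G - 25} = 3 + \frac{1}{-25 + G}$)
$O{\left(35,-5 + \left(-5 + 4 \left(-2\right)\right) 6 \right)} - 2368 = \frac{-74 + 3 \left(-5 + \left(-5 + 4 \left(-2\right)\right) 6\right)}{-25 + \left(-5 + \left(-5 + 4 \left(-2\right)\right) 6\right)} - 2368 = \frac{-74 + 3 \left(-5 + \left(-5 - 8\right) 6\right)}{-25 + \left(-5 + \left(-5 - 8\right) 6\right)} - 2368 = \frac{-74 + 3 \left(-5 - 78\right)}{-25 - 83} - 2368 = \frac{-74 + 3 \left(-83\right)}{-25 - 83} - 2368 = \frac{-74 - 249}{-108} - 2368 = \left(- \frac{1}{108}\right) \left(-323\right) - 2368 = \frac{323}{108} - 2368 = - \frac{255421}{108}$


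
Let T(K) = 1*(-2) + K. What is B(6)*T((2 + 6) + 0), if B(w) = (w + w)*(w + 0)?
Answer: 432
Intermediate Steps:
B(w) = 2*w**2 (B(w) = (2*w)*w = 2*w**2)
T(K) = -2 + K
B(6)*T((2 + 6) + 0) = (2*6**2)*(-2 + ((2 + 6) + 0)) = (2*36)*(-2 + (8 + 0)) = 72*(-2 + 8) = 72*6 = 432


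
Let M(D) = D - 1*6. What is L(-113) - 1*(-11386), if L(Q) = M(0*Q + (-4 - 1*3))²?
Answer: 11555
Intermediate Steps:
M(D) = -6 + D (M(D) = D - 6 = -6 + D)
L(Q) = 169 (L(Q) = (-6 + (0*Q + (-4 - 1*3)))² = (-6 + (0 + (-4 - 3)))² = (-6 + (0 - 7))² = (-6 - 7)² = (-13)² = 169)
L(-113) - 1*(-11386) = 169 - 1*(-11386) = 169 + 11386 = 11555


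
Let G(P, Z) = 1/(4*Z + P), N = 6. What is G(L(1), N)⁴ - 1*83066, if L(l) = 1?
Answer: -32447656249/390625 ≈ -83066.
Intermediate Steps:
G(P, Z) = 1/(P + 4*Z)
G(L(1), N)⁴ - 1*83066 = (1/(1 + 4*6))⁴ - 1*83066 = (1/(1 + 24))⁴ - 83066 = (1/25)⁴ - 83066 = 1/390625 - 83066 = -32447656249/390625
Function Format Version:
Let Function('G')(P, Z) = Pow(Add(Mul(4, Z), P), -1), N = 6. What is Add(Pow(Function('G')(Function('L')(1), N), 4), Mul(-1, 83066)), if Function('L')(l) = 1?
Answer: Rational(-32447656249, 390625) ≈ -83066.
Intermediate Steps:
Function('G')(P, Z) = Pow(Add(P, Mul(4, Z)), -1)
Add(Pow(Function('G')(Function('L')(1), N), 4), Mul(-1, 83066)) = Add(Pow(Pow(Add(1, Mul(4, 6)), -1), 4), Mul(-1, 83066)) = Add(Pow(Pow(Add(1, 24), -1), 4), -83066) = Add(Pow(Pow(25, -1), 4), -83066) = Add(Pow(Rational(1, 25), 4), -83066) = Add(Rational(1, 390625), -83066) = Rational(-32447656249, 390625)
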